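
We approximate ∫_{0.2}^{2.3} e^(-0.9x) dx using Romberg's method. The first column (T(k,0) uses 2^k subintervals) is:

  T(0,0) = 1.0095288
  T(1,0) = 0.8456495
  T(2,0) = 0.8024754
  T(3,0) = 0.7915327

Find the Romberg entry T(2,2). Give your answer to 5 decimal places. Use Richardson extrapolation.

T(1,1) = (4·0.8456495 − 1.0095288) / 3 = 0.7910231
T(2,1) = (4·0.8024754 − 0.8456495) / 3 = 0.7880840
T(2,2) = (16·0.7880840 − 0.7910231) / 15 = 0.7878881

0.78789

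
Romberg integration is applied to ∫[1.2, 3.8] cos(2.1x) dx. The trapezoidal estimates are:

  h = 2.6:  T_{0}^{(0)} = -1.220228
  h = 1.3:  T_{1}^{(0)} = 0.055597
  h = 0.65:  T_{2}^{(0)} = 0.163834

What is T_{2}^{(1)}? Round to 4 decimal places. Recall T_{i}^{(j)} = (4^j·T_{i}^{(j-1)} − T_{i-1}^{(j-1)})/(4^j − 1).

Richardson extrapolation on the trapezoidal column (denominator 4−1=3):
T_{2}^{(1)} = (4·0.163834 − 0.055597) / 3 = 0.199913

0.1999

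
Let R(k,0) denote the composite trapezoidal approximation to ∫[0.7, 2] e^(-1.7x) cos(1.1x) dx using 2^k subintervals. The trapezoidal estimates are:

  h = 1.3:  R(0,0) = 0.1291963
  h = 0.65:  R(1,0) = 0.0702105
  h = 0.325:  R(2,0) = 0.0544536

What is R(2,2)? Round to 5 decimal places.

0.04911

R(1,1) = 0.0702105 + (0.0702105 − 0.1291963)/3 = 0.0505486
R(2,1) = 0.0544536 + (0.0544536 − 0.0702105)/3 = 0.0492013
R(2,2) = (16·0.0492013 − 0.0505486) / 15 = 0.0491115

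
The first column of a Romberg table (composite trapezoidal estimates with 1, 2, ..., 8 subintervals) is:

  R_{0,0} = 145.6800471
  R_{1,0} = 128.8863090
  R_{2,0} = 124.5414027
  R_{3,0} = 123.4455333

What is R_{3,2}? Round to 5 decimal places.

Richardson extrapolation on the trapezoidal column (denominator 4−1=3):
R_{2,1} = (4·124.5414027 − 128.8863090) / 3 = 123.0931006
R_{3,1} = (4·123.4455333 − 124.5414027) / 3 = 123.0802435
R_{3,2} = (16·123.0802435 − 123.0931006) / 15 = 123.0793864

123.07939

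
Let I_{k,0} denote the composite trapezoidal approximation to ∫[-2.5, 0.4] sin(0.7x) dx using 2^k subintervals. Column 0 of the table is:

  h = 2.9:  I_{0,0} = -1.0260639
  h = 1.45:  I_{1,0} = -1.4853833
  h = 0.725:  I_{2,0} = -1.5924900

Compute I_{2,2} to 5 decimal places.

Richardson extrapolation on the trapezoidal column (denominator 4−1=3):
I_{1,1} = (4·(-1.4853833) − (-1.0260639)) / 3 = -1.6384898
I_{2,1} = (4·(-1.5924900) − (-1.4853833)) / 3 = -1.6281922
I_{2,2} = (16·(-1.6281922) − (-1.6384898)) / 15 = -1.6275057

-1.62751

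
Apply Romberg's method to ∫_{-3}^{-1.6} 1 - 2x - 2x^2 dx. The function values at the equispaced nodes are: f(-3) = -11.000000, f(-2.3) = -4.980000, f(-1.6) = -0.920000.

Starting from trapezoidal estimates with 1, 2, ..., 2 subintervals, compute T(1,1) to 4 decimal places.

-7.4293

T(0,0) (trapezoid, 1 panel, h=1.4000): -8.344000
T(1,0) (trapezoid, 2 panels, h=0.7000): -7.658000
T(1,1) = -7.658000 + (-7.658000 − (-8.344000))/3 = -7.429333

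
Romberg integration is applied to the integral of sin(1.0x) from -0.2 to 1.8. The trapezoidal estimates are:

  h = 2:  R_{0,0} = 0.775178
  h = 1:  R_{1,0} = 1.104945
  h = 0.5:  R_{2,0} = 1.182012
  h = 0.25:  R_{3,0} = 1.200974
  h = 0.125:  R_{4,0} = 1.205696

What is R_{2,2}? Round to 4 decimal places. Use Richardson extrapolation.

1.2072

Richardson extrapolation on the trapezoidal column (denominator 4−1=3):
R_{1,1} = 1.104945 + (1.104945 − 0.775178)/3 = 1.214867
R_{2,1} = (4·1.182012 − 1.104945) / 3 = 1.207701
R_{2,2} = 1.207701 + (1.207701 − 1.214867)/15 = 1.207223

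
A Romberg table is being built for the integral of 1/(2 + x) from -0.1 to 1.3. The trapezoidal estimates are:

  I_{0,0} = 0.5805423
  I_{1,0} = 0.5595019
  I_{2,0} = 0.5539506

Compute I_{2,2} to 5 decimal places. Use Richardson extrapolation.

Richardson extrapolation on the trapezoidal column (denominator 4−1=3):
I_{1,1} = (4·0.5595019 − 0.5805423) / 3 = 0.5524884
I_{2,1} = (4·0.5539506 − 0.5595019) / 3 = 0.5521002
I_{2,2} = 0.5521002 + (0.5521002 − 0.5524884)/15 = 0.5520743
(Column j=1 coincides with Simpson's rule on the same nodes.)

0.55207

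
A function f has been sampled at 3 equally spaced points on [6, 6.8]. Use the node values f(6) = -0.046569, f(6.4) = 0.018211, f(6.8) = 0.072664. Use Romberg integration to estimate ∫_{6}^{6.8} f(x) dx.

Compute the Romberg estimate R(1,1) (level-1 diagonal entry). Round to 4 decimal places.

0.0132

R(0,0) (trapezoid, 1 panel, h=0.8000): 0.010438
R(1,0) (trapezoid, 2 panels, h=0.4000): 0.012503
R(1,1) = 0.012503 + (0.012503 − 0.010438)/3 = 0.013191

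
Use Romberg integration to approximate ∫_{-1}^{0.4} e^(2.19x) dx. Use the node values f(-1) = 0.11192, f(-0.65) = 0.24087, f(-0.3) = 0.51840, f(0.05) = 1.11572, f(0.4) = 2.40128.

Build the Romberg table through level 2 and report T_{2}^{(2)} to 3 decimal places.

1.046

T_{0}^{(0)} (trapezoid, 1 panel, h=1.4000): 1.75924
T_{1}^{(0)} (trapezoid, 2 panels, h=0.7000): 1.24250
T_{2}^{(0)} (trapezoid, 4 panels, h=0.3500): 1.09606
T_{1}^{(1)} = 1.24250 + (1.24250 − 1.75924)/3 = 1.07025
T_{2}^{(1)} = 1.09606 + (1.09606 − 1.24250)/3 = 1.04725
T_{2}^{(2)} = 1.04725 + (1.04725 − 1.07025)/15 = 1.04572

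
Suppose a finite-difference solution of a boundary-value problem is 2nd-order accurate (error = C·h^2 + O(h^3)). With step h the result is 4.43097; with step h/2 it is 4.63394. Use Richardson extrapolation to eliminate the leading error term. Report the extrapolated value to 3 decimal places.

The leading error scales as h^2; refining by a factor of 2 reduces it by 2^2 = 4.
Extrapolated value = (4·A(h/2) − A(h)) / (4 − 1)
= (4·4.63394 − 4.43097) / 3
= 14.10479 / 3 = 4.70160

4.702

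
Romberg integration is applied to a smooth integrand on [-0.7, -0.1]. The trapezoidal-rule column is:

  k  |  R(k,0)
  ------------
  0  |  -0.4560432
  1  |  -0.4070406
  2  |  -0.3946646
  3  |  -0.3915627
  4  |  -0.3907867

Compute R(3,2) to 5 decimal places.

R(2,1) = -0.3946646 + (-0.3946646 − (-0.4070406))/3 = -0.3905393
R(3,1) = -0.3915627 + (-0.3915627 − (-0.3946646))/3 = -0.3905287
R(3,2) = -0.3905287 + (-0.3905287 − (-0.3905393))/15 = -0.3905280

-0.39053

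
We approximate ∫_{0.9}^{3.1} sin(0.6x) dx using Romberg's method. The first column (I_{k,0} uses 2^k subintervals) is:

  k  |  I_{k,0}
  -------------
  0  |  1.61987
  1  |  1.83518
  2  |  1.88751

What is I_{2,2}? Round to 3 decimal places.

1.905

I_{1,1} = 1.83518 + (1.83518 − 1.61987)/3 = 1.90695
I_{2,1} = 1.88751 + (1.88751 − 1.83518)/3 = 1.90495
I_{2,2} = (16·1.90495 − 1.90695) / 15 = 1.90482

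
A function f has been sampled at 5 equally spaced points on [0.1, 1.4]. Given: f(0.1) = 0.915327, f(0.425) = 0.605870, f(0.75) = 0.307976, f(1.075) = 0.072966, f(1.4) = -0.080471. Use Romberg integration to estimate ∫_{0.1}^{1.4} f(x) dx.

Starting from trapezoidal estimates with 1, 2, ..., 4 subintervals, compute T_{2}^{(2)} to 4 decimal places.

0.4516

T_{0}^{(0)} (trapezoid, 1 panel, h=1.3000): 0.542656
T_{1}^{(0)} (trapezoid, 2 panels, h=0.6500): 0.471513
T_{2}^{(0)} (trapezoid, 4 panels, h=0.3250): 0.456378
T_{1}^{(1)} = 0.471513 + (0.471513 − 0.542656)/3 = 0.447799
T_{2}^{(1)} = 0.456378 + (0.456378 − 0.471513)/3 = 0.451333
T_{2}^{(2)} = 0.451333 + (0.451333 − 0.447799)/15 = 0.451569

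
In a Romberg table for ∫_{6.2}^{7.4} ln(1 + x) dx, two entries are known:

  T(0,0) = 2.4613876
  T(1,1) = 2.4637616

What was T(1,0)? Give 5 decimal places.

From T(1,1) = (4·T(1,0) − T(0,0))/3, solve for T(1,0):
4·T(1,0) = 3·2.4637616 + 2.4613876 = 9.8526724
T(1,0) = 2.4631681

2.46317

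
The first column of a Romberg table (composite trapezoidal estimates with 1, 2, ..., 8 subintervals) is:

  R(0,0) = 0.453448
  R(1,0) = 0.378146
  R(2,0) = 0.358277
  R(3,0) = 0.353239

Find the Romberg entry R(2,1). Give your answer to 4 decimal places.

0.3517

R(2,1) = 0.358277 + (0.358277 − 0.378146)/3 = 0.351654
(Column j=1 coincides with Simpson's rule on the same nodes.)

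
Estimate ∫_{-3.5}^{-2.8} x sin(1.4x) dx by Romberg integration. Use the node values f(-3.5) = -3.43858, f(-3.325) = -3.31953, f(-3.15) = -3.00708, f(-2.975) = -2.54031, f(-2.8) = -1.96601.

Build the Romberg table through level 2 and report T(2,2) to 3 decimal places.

T(0,0) (trapezoid, 1 panel, h=0.7000): -1.89161
T(1,0) (trapezoid, 2 panels, h=0.3500): -1.99828
T(2,0) (trapezoid, 4 panels, h=0.1750): -2.02461
T(1,1) = -1.99828 + (-1.99828 − (-1.89161))/3 = -2.03384
T(2,1) = -2.02461 + (-2.02461 − (-1.99828))/3 = -2.03339
T(2,2) = -2.03339 + (-2.03339 − (-2.03384))/15 = -2.03336

-2.033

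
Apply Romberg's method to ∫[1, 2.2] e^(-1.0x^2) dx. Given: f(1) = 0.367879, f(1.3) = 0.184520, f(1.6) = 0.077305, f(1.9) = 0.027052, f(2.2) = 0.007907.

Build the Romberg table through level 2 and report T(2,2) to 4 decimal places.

T(0,0) (trapezoid, 1 panel, h=1.2000): 0.225472
T(1,0) (trapezoid, 2 panels, h=0.6000): 0.159119
T(2,0) (trapezoid, 4 panels, h=0.3000): 0.143031
T(1,1) = 0.159119 + (0.159119 − 0.225472)/3 = 0.137001
T(2,1) = 0.143031 + (0.143031 − 0.159119)/3 = 0.137668
T(2,2) = 0.137668 + (0.137668 − 0.137001)/15 = 0.137712

0.1377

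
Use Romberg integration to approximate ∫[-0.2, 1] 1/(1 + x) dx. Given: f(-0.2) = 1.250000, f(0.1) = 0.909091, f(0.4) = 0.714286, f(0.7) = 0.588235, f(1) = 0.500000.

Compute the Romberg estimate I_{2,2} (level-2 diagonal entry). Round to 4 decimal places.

0.9165

I_{0,0} (trapezoid, 1 panel, h=1.2000): 1.050000
I_{1,0} (trapezoid, 2 panels, h=0.6000): 0.953572
I_{2,0} (trapezoid, 4 panels, h=0.3000): 0.925984
I_{1,1} = 0.953572 + (0.953572 − 1.050000)/3 = 0.921429
I_{2,1} = 0.925984 + (0.925984 − 0.953572)/3 = 0.916788
I_{2,2} = 0.916788 + (0.916788 − 0.921429)/15 = 0.916479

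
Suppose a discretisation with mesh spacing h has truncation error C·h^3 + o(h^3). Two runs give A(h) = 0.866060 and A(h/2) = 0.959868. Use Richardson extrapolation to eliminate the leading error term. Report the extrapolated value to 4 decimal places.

The leading error scales as h^3; refining by a factor of 2 reduces it by 2^3 = 8.
Extrapolated value = (8·A(h/2) − A(h)) / (8 − 1)
= (8·0.959868 − 0.866060) / 7
= 6.812884 / 7 = 0.973269

0.9733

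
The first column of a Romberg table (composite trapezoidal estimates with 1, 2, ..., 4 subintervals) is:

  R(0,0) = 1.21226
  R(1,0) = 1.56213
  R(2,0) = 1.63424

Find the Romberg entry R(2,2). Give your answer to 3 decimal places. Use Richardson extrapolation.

Richardson extrapolation on the trapezoidal column (denominator 4−1=3):
R(1,1) = (4·1.56213 − 1.21226) / 3 = 1.67875
R(2,1) = (4·1.63424 − 1.56213) / 3 = 1.65828
R(2,2) = (16·1.65828 − 1.67875) / 15 = 1.65692
(Column j=1 coincides with Simpson's rule on the same nodes.)

1.657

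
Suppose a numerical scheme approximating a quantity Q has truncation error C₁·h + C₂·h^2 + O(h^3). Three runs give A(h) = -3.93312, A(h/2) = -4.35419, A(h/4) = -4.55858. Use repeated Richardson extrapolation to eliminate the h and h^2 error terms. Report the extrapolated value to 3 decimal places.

First eliminate the h term (factor 2^1 = 2):
  B₁ = (2·(-4.35419) − (-3.93312))/1 = -4.77526
  B₂ = (2·(-4.55858) − (-4.35419))/1 = -4.76297
Then eliminate the h^2 term (factor 2^2 = 4):
  (4·(-4.76297) − (-4.77526))/3 = -4.75887

-4.759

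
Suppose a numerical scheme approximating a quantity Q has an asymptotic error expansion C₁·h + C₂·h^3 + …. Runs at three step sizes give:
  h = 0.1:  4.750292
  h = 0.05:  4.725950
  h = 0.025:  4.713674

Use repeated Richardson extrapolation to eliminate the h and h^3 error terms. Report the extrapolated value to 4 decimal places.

4.7014

First eliminate the h term (factor 2^1 = 2):
  B₁ = (2·4.725950 − 4.750292)/1 = 4.701608
  B₂ = (2·4.713674 − 4.725950)/1 = 4.701398
Then eliminate the h^3 term (factor 2^3 = 8):
  (8·4.701398 − 4.701608)/7 = 4.701368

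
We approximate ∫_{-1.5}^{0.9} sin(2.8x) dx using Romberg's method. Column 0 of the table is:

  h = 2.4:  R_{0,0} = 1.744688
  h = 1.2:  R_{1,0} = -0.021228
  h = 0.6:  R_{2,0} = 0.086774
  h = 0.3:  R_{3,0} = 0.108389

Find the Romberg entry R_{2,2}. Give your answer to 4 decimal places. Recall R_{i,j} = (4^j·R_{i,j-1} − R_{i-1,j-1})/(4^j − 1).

0.1716

Richardson extrapolation on the trapezoidal column (denominator 4−1=3):
R_{1,1} = (4·(-0.021228) − 1.744688) / 3 = -0.609867
R_{2,1} = 0.086774 + (0.086774 − (-0.021228))/3 = 0.122775
R_{2,2} = (16·0.122775 − (-0.609867)) / 15 = 0.171618
(Column j=1 coincides with Simpson's rule on the same nodes.)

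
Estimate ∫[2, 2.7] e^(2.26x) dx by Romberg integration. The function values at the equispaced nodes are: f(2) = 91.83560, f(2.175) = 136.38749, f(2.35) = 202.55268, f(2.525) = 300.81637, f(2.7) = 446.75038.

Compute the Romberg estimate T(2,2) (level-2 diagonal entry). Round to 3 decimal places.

157.043

T(0,0) (trapezoid, 1 panel, h=0.7000): 188.50509
T(1,0) (trapezoid, 2 panels, h=0.3500): 165.14598
T(2,0) (trapezoid, 4 panels, h=0.1750): 159.08367
T(1,1) = 165.14598 + (165.14598 − 188.50509)/3 = 157.35961
T(2,1) = 159.08367 + (159.08367 − 165.14598)/3 = 157.06290
T(2,2) = 157.06290 + (157.06290 − 157.35961)/15 = 157.04312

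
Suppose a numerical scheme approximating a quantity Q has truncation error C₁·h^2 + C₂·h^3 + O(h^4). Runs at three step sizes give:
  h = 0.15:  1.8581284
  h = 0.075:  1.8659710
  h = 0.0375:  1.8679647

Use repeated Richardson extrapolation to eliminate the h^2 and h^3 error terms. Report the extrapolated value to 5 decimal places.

First eliminate the h^2 term (factor 2^2 = 4):
  B₁ = (4·1.8659710 − 1.8581284)/3 = 1.8685852
  B₂ = (4·1.8679647 − 1.8659710)/3 = 1.8686293
Then eliminate the h^3 term (factor 2^3 = 8):
  (8·1.8686293 − 1.8685852)/7 = 1.8686356

1.86864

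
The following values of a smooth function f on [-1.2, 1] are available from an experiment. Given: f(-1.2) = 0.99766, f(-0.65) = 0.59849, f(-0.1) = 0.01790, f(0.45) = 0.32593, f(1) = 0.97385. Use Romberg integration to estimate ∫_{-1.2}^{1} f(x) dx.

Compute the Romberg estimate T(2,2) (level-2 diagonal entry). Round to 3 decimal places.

T(0,0) (trapezoid, 1 panel, h=2.2000): 2.16866
T(1,0) (trapezoid, 2 panels, h=1.1000): 1.10402
T(2,0) (trapezoid, 4 panels, h=0.5500): 1.06044
T(1,1) = 1.10402 + (1.10402 − 2.16866)/3 = 0.74914
T(2,1) = 1.06044 + (1.06044 − 1.10402)/3 = 1.04591
T(2,2) = 1.04591 + (1.04591 − 0.74914)/15 = 1.06569

1.066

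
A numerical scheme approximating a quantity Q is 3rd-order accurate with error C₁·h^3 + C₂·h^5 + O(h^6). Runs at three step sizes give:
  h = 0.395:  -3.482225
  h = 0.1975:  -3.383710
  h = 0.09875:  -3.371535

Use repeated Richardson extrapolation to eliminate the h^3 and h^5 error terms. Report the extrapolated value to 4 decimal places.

First eliminate the h^3 term (factor 2^3 = 8):
  B₁ = (8·(-3.383710) − (-3.482225))/7 = -3.369636
  B₂ = (8·(-3.371535) − (-3.383710))/7 = -3.369796
Then eliminate the h^5 term (factor 2^5 = 32):
  (32·(-3.369796) − (-3.369636))/31 = -3.369801

-3.3698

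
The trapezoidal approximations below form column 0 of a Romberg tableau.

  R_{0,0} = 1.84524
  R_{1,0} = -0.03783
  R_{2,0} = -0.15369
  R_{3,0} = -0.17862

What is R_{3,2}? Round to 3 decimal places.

Richardson extrapolation on the trapezoidal column (denominator 4−1=3):
R_{2,1} = (4·(-0.15369) − (-0.03783)) / 3 = -0.19231
R_{3,1} = (4·(-0.17862) − (-0.15369)) / 3 = -0.18693
R_{3,2} = (16·(-0.18693) − (-0.19231)) / 15 = -0.18657
(Column j=1 coincides with Simpson's rule on the same nodes.)

-0.187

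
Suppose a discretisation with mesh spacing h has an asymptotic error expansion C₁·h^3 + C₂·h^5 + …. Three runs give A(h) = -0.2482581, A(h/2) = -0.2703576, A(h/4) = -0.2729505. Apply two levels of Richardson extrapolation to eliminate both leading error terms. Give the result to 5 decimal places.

First eliminate the h^3 term (factor 2^3 = 8):
  B₁ = (8·(-0.2703576) − (-0.2482581))/7 = -0.2735147
  B₂ = (8·(-0.2729505) − (-0.2703576))/7 = -0.2733209
Then eliminate the h^5 term (factor 2^5 = 32):
  (32·(-0.2733209) − (-0.2735147))/31 = -0.2733146

-0.27331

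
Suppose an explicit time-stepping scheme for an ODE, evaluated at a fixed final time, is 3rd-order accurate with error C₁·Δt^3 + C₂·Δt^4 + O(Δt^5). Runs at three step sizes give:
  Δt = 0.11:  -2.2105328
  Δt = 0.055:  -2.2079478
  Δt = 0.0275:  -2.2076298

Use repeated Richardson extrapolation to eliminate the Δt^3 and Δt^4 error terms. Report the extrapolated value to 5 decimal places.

First eliminate the Δt^3 term (factor 2^3 = 8):
  B₁ = (8·(-2.2079478) − (-2.2105328))/7 = -2.2075785
  B₂ = (8·(-2.2076298) − (-2.2079478))/7 = -2.2075844
Then eliminate the Δt^4 term (factor 2^4 = 16):
  (16·(-2.2075844) − (-2.2075785))/15 = -2.2075848

-2.20758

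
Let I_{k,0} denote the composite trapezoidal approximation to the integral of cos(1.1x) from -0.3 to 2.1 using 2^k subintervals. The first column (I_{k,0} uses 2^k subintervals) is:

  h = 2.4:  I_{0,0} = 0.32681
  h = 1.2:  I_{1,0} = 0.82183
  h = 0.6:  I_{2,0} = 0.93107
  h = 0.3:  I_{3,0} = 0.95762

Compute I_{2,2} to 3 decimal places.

I_{1,1} = (4·0.82183 − 0.32681) / 3 = 0.98684
I_{2,1} = (4·0.93107 − 0.82183) / 3 = 0.96748
I_{2,2} = 0.96748 + (0.96748 − 0.98684)/15 = 0.96619

0.966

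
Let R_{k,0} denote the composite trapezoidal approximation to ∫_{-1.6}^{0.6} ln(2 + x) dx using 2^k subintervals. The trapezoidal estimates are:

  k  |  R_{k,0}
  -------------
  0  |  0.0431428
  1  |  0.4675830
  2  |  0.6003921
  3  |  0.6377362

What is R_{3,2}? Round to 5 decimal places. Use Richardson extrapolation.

0.65055

R_{2,1} = (4·0.6003921 − 0.4675830) / 3 = 0.6446618
R_{3,1} = (4·0.6377362 − 0.6003921) / 3 = 0.6501842
R_{3,2} = (16·0.6501842 − 0.6446618) / 15 = 0.6505524
(Column j=1 coincides with Simpson's rule on the same nodes.)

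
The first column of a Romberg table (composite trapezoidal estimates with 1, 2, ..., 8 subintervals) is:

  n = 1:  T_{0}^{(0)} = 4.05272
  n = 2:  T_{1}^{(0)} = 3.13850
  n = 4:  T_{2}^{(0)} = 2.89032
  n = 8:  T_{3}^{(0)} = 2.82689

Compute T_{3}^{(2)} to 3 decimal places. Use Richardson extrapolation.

2.806

Richardson extrapolation on the trapezoidal column (denominator 4−1=3):
T_{2}^{(1)} = 2.89032 + (2.89032 − 3.13850)/3 = 2.80759
T_{3}^{(1)} = (4·2.82689 − 2.89032) / 3 = 2.80575
T_{3}^{(2)} = (16·2.80575 − 2.80759) / 15 = 2.80563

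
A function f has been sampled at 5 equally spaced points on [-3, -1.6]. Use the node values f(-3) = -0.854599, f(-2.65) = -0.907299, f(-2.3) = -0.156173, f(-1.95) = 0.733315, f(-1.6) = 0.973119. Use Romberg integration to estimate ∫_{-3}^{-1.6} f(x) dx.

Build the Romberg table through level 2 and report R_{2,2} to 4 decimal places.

R_{0,0} (trapezoid, 1 panel, h=1.4000): 0.082964
R_{1,0} (trapezoid, 2 panels, h=0.7000): -0.067839
R_{2,0} (trapezoid, 4 panels, h=0.3500): -0.094814
R_{1,1} = -0.067839 + (-0.067839 − 0.082964)/3 = -0.118107
R_{2,1} = -0.094814 + (-0.094814 − (-0.067839))/3 = -0.103806
R_{2,2} = -0.103806 + (-0.103806 − (-0.118107))/15 = -0.102853

-0.1029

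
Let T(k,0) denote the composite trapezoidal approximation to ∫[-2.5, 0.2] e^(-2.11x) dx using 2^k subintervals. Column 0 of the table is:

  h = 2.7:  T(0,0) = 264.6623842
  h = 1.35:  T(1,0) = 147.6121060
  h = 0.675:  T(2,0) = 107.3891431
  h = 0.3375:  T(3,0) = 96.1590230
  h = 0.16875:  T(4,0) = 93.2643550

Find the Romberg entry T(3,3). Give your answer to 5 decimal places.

Richardson extrapolation on the trapezoidal column (denominator 4−1=3):
T(1,1) = (4·147.6121060 − 264.6623842) / 3 = 108.5953466
T(2,1) = (4·107.3891431 − 147.6121060) / 3 = 93.9814888
T(3,1) = (4·96.1590230 − 107.3891431) / 3 = 92.4156496
T(2,2) = 93.9814888 + (93.9814888 − 108.5953466)/15 = 93.0072316
T(3,2) = 92.4156496 + (92.4156496 − 93.9814888)/15 = 92.3112603
T(3,3) = 92.3112603 + (92.3112603 − 93.0072316)/63 = 92.3002131
(Column j=1 coincides with Simpson's rule on the same nodes.)

92.30021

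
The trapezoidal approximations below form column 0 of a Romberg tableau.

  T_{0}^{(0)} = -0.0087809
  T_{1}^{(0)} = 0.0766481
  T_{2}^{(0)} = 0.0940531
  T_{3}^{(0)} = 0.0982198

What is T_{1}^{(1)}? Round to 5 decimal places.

0.10512

Richardson extrapolation on the trapezoidal column (denominator 4−1=3):
T_{1}^{(1)} = 0.0766481 + (0.0766481 − (-0.0087809))/3 = 0.1051244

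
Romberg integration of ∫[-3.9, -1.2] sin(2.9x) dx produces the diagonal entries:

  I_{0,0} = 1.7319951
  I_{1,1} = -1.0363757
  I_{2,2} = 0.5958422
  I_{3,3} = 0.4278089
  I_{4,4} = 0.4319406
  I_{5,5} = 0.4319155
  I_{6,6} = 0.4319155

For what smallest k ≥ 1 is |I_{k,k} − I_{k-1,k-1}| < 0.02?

k = 4

|I_{1,1} − I_{0,0}| = 2.7683708 ≥ 0.02
|I_{2,2} − I_{1,1}| = 1.6322179 ≥ 0.02
|I_{3,3} − I_{2,2}| = 0.1680333 ≥ 0.02
|I_{4,4} − I_{3,3}| = 0.0041317 < 0.02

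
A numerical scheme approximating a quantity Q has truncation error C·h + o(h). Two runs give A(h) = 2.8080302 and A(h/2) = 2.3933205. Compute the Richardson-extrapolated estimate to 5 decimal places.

1.97861

The leading error scales as h; refining by a factor of 2 reduces it by 2^1 = 2.
Extrapolated value = (2·A(h/2) − A(h)) / (2 − 1)
= (2·2.3933205 − 2.8080302) / 1
= 1.9786108 / 1 = 1.9786108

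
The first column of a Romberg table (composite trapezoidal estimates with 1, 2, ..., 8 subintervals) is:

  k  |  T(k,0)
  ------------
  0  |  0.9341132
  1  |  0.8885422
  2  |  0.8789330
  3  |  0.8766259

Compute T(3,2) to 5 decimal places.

Richardson extrapolation on the trapezoidal column (denominator 4−1=3):
T(2,1) = (4·0.8789330 − 0.8885422) / 3 = 0.8757299
T(3,1) = (4·0.8766259 − 0.8789330) / 3 = 0.8758569
T(3,2) = 0.8758569 + (0.8758569 − 0.8757299)/15 = 0.8758654
(Column j=1 coincides with Simpson's rule on the same nodes.)

0.87587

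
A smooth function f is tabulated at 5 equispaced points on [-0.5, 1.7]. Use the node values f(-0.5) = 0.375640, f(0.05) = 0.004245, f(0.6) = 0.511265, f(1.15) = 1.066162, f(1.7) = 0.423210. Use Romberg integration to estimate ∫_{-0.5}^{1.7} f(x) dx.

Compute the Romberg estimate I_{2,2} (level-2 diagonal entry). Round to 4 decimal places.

1.1240

I_{0,0} (trapezoid, 1 panel, h=2.2000): 0.878735
I_{1,0} (trapezoid, 2 panels, h=1.1000): 1.001759
I_{2,0} (trapezoid, 4 panels, h=0.5500): 1.089603
I_{1,1} = 1.001759 + (1.001759 − 0.878735)/3 = 1.042767
I_{2,1} = 1.089603 + (1.089603 − 1.001759)/3 = 1.118884
I_{2,2} = 1.118884 + (1.118884 − 1.042767)/15 = 1.123958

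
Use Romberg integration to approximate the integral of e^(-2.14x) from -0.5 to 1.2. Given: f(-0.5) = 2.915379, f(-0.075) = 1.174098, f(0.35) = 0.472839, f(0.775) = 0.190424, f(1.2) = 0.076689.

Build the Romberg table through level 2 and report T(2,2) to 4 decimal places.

T(0,0) (trapezoid, 1 panel, h=1.7000): 2.543258
T(1,0) (trapezoid, 2 panels, h=0.8500): 1.673542
T(2,0) (trapezoid, 4 panels, h=0.4250): 1.416693
T(1,1) = 1.673542 + (1.673542 − 2.543258)/3 = 1.383637
T(2,1) = 1.416693 + (1.416693 − 1.673542)/3 = 1.331077
T(2,2) = 1.331077 + (1.331077 − 1.383637)/15 = 1.327573

1.3276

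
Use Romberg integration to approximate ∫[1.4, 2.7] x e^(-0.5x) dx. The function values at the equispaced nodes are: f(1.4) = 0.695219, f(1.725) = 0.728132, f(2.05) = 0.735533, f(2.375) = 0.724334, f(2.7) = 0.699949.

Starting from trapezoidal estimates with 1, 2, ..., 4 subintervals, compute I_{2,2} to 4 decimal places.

0.9399

I_{0,0} (trapezoid, 1 panel, h=1.3000): 0.906859
I_{1,0} (trapezoid, 2 panels, h=0.6500): 0.931526
I_{2,0} (trapezoid, 4 panels, h=0.3250): 0.937814
I_{1,1} = 0.931526 + (0.931526 − 0.906859)/3 = 0.939748
I_{2,1} = 0.937814 + (0.937814 − 0.931526)/3 = 0.939910
I_{2,2} = 0.939910 + (0.939910 − 0.939748)/15 = 0.939921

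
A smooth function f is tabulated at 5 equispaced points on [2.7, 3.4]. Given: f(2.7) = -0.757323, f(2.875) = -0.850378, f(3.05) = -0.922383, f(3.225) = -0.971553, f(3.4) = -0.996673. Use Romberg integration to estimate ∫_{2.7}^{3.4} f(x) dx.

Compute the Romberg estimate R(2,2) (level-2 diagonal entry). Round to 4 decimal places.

-0.6350

R(0,0) (trapezoid, 1 panel, h=0.7000): -0.613899
R(1,0) (trapezoid, 2 panels, h=0.3500): -0.629783
R(2,0) (trapezoid, 4 panels, h=0.1750): -0.633730
R(1,1) = -0.629783 + (-0.629783 − (-0.613899))/3 = -0.635078
R(2,1) = -0.633730 + (-0.633730 − (-0.629783))/3 = -0.635046
R(2,2) = -0.635046 + (-0.635046 − (-0.635078))/15 = -0.635044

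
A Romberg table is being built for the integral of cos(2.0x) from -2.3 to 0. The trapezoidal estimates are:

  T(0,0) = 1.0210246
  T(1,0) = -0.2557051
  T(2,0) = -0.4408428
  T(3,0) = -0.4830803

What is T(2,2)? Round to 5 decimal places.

-0.49064

Richardson extrapolation on the trapezoidal column (denominator 4−1=3):
T(1,1) = (4·(-0.2557051) − 1.0210246) / 3 = -0.6812817
T(2,1) = -0.4408428 + (-0.4408428 − (-0.2557051))/3 = -0.5025554
T(2,2) = -0.5025554 + (-0.5025554 − (-0.6812817))/15 = -0.4906403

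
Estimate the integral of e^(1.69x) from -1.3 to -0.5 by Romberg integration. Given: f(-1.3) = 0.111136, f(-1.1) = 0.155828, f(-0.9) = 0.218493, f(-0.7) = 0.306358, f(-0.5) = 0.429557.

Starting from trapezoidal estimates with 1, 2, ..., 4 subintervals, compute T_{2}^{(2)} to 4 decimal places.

0.1884

T_{0}^{(0)} (trapezoid, 1 panel, h=0.8000): 0.216277
T_{1}^{(0)} (trapezoid, 2 panels, h=0.4000): 0.195536
T_{2}^{(0)} (trapezoid, 4 panels, h=0.2000): 0.190205
T_{1}^{(1)} = 0.195536 + (0.195536 − 0.216277)/3 = 0.188622
T_{2}^{(1)} = 0.190205 + (0.190205 − 0.195536)/3 = 0.188428
T_{2}^{(2)} = 0.188428 + (0.188428 − 0.188622)/15 = 0.188415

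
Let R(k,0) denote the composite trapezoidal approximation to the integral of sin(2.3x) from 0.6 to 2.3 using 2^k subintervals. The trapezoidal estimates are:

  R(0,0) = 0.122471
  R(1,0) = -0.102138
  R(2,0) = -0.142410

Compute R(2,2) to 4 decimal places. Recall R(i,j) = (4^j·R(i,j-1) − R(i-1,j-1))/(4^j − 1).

-0.1544

Richardson extrapolation on the trapezoidal column (denominator 4−1=3):
R(1,1) = (4·(-0.102138) − 0.122471) / 3 = -0.177008
R(2,1) = -0.142410 + (-0.142410 − (-0.102138))/3 = -0.155834
R(2,2) = (16·(-0.155834) − (-0.177008)) / 15 = -0.154422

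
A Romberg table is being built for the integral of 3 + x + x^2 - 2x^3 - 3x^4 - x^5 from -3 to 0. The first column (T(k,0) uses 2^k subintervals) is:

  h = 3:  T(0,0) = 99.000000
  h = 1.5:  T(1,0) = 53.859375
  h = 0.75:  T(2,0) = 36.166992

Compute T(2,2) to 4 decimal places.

Richardson extrapolation on the trapezoidal column (denominator 4−1=3):
T(1,1) = 53.859375 + (53.859375 − 99.000000)/3 = 38.812500
T(2,1) = (4·36.166992 − 53.859375) / 3 = 30.269531
T(2,2) = (16·30.269531 − 38.812500) / 15 = 29.700000

29.7000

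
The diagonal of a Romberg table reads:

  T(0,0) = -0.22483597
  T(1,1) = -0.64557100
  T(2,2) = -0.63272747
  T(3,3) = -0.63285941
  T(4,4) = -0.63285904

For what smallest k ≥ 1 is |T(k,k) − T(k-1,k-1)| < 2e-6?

k = 4

|T(1,1) − T(0,0)| = 0.42073503 ≥ 2e-6
|T(2,2) − T(1,1)| = 0.01284353 ≥ 2e-6
|T(3,3) − T(2,2)| = 0.00013194 ≥ 2e-6
|T(4,4) − T(3,3)| = 0.00000037 < 2e-6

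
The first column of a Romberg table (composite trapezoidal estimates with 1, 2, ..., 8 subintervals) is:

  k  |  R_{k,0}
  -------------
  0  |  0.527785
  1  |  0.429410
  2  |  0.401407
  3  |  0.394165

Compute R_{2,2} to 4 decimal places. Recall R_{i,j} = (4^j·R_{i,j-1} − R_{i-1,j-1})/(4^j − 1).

R_{1,1} = 0.429410 + (0.429410 − 0.527785)/3 = 0.396618
R_{2,1} = (4·0.401407 − 0.429410) / 3 = 0.392073
R_{2,2} = (16·0.392073 − 0.396618) / 15 = 0.391770

0.3918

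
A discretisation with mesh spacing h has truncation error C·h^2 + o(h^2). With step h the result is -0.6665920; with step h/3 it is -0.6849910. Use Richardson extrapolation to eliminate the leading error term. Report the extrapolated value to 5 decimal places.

-0.68729

The leading error scales as h^2; refining by a factor of 3 reduces it by 3^2 = 9.
Extrapolated value = (9·A(h/3) − A(h)) / (9 − 1)
= (9·(-0.6849910) − (-0.6665920)) / 8
= -5.4983270 / 8 = -0.6872909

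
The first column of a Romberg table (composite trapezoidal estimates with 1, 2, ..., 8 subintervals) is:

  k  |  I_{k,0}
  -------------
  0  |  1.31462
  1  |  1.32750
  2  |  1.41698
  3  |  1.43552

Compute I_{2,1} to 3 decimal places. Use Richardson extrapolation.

1.447

Richardson extrapolation on the trapezoidal column (denominator 4−1=3):
I_{2,1} = 1.41698 + (1.41698 − 1.32750)/3 = 1.44681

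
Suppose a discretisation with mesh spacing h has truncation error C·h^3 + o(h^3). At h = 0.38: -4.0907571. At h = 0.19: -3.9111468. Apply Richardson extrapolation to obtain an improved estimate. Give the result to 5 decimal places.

-3.88549

The leading error scales as h^3; refining by a factor of 2 reduces it by 2^3 = 8.
Extrapolated value = (8·A(h/2) − A(h)) / (8 − 1)
= (8·(-3.9111468) − (-4.0907571)) / 7
= -27.1984173 / 7 = -3.8854882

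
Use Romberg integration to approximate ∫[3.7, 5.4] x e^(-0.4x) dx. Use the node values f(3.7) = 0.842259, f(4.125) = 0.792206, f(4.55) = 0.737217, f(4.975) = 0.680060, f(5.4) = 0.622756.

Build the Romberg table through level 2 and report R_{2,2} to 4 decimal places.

1.2507

R_{0,0} (trapezoid, 1 panel, h=1.7000): 1.245263
R_{1,0} (trapezoid, 2 panels, h=0.8500): 1.249266
R_{2,0} (trapezoid, 4 panels, h=0.4250): 1.250346
R_{1,1} = 1.249266 + (1.249266 − 1.245263)/3 = 1.250600
R_{2,1} = 1.250346 + (1.250346 − 1.249266)/3 = 1.250706
R_{2,2} = 1.250706 + (1.250706 − 1.250600)/15 = 1.250713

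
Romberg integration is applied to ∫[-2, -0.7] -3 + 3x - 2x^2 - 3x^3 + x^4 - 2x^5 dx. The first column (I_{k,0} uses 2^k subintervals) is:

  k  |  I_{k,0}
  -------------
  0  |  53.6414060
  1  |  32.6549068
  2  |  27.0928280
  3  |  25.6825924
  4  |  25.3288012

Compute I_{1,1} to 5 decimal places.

25.65941

I_{1,1} = 32.6549068 + (32.6549068 − 53.6414060)/3 = 25.6594071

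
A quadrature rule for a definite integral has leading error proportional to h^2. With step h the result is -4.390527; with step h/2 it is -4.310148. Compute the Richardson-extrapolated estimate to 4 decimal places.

Extrapolated value = (4·A(h/2) − A(h)) / (4 − 1)
= (4·(-4.310148) − (-4.390527)) / 3
= -12.850065 / 3 = -4.283355

-4.2834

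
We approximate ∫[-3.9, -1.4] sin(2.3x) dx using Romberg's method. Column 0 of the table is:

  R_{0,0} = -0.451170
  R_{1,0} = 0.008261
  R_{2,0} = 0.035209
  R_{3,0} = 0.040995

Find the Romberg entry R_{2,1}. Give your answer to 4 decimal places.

0.0442

R_{2,1} = 0.035209 + (0.035209 − 0.008261)/3 = 0.044192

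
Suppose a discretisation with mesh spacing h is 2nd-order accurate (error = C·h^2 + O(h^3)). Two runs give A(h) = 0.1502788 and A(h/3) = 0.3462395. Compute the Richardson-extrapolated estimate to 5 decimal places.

0.37073

Extrapolated value = (9·A(h/3) − A(h)) / (9 − 1)
= (9·0.3462395 − 0.1502788) / 8
= 2.9658767 / 8 = 0.3707346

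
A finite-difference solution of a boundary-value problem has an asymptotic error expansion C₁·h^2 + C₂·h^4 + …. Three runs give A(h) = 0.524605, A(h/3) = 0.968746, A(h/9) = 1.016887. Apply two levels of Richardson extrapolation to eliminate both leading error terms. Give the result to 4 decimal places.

1.0229

First eliminate the h^2 term (factor 3^2 = 9):
  B₁ = (9·0.968746 − 0.524605)/8 = 1.024264
  B₂ = (9·1.016887 − 0.968746)/8 = 1.022905
Then eliminate the h^4 term (factor 3^4 = 81):
  (81·1.022905 − 1.024264)/80 = 1.022888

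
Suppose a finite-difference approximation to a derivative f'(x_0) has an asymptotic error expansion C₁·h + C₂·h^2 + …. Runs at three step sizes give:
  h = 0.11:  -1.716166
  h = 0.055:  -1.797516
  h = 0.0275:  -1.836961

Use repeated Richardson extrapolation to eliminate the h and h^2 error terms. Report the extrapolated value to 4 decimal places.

-1.8756

First eliminate the h term (factor 2^1 = 2):
  B₁ = (2·(-1.797516) − (-1.716166))/1 = -1.878866
  B₂ = (2·(-1.836961) − (-1.797516))/1 = -1.876406
Then eliminate the h^2 term (factor 2^2 = 4):
  (4·(-1.876406) − (-1.878866))/3 = -1.875586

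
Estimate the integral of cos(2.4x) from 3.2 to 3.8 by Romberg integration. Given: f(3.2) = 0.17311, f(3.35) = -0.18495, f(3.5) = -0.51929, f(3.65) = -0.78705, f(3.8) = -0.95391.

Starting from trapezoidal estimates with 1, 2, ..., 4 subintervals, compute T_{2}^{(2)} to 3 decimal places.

-0.285

T_{0}^{(0)} (trapezoid, 1 panel, h=0.6000): -0.23424
T_{1}^{(0)} (trapezoid, 2 panels, h=0.3000): -0.27291
T_{2}^{(0)} (trapezoid, 4 panels, h=0.1500): -0.28225
T_{1}^{(1)} = -0.27291 + (-0.27291 − (-0.23424))/3 = -0.28580
T_{2}^{(1)} = -0.28225 + (-0.28225 − (-0.27291))/3 = -0.28536
T_{2}^{(2)} = -0.28536 + (-0.28536 − (-0.28580))/15 = -0.28533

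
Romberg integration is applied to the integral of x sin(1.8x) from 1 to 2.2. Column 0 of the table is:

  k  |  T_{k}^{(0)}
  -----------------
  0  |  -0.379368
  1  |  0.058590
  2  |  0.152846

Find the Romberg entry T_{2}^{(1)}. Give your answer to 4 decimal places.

0.1843

T_{2}^{(1)} = 0.152846 + (0.152846 − 0.058590)/3 = 0.184265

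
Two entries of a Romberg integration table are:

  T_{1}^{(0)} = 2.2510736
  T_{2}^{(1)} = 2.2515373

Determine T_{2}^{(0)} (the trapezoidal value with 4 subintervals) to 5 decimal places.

From T_{2}^{(1)} = (4·T_{2}^{(0)} − T_{1}^{(0)})/3, solve for T_{2}^{(0)}:
4·T_{2}^{(0)} = 3·2.2515373 + 2.2510736 = 9.0056855
T_{2}^{(0)} = 2.2514214

2.25142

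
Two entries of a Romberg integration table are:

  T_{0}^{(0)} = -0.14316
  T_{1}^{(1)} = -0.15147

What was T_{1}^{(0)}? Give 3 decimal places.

-0.149

From T_{1}^{(1)} = (4·T_{1}^{(0)} − T_{0}^{(0)})/3, solve for T_{1}^{(0)}:
4·T_{1}^{(0)} = 3·(-0.15147) + (-0.14316) = -0.59757
T_{1}^{(0)} = -0.14939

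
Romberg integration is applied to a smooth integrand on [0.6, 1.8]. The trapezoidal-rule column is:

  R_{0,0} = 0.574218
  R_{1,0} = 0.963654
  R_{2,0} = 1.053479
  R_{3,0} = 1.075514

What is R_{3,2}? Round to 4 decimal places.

1.0828

R_{2,1} = 1.053479 + (1.053479 − 0.963654)/3 = 1.083421
R_{3,1} = (4·1.075514 − 1.053479) / 3 = 1.082859
R_{3,2} = 1.082859 + (1.082859 − 1.083421)/15 = 1.082822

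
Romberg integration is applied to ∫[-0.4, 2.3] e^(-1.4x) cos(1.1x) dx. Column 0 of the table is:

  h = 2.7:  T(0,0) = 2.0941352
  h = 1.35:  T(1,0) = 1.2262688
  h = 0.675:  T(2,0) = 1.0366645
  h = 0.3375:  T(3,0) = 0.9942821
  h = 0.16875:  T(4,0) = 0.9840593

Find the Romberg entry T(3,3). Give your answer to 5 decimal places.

T(1,1) = (4·1.2262688 − 2.0941352) / 3 = 0.9369800
T(2,1) = 1.0366645 + (1.0366645 − 1.2262688)/3 = 0.9734631
T(3,1) = (4·0.9942821 − 1.0366645) / 3 = 0.9801546
T(2,2) = (16·0.9734631 − 0.9369800) / 15 = 0.9758953
T(3,2) = (16·0.9801546 − 0.9734631) / 15 = 0.9806007
T(3,3) = (64·0.9806007 − 0.9758953) / 63 = 0.9806754

0.98068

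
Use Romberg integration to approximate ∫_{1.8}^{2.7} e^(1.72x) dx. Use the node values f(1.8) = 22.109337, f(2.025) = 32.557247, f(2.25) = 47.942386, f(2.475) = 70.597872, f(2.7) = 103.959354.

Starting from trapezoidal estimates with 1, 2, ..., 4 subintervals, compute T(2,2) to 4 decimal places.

47.5875

T(0,0) (trapezoid, 1 panel, h=0.9000): 56.730911
T(1,0) (trapezoid, 2 panels, h=0.4500): 49.939529
T(2,0) (trapezoid, 4 panels, h=0.2250): 48.179666
T(1,1) = 49.939529 + (49.939529 − 56.730911)/3 = 47.675735
T(2,1) = 48.179666 + (48.179666 − 49.939529)/3 = 47.593045
T(2,2) = 47.593045 + (47.593045 − 47.675735)/15 = 47.587532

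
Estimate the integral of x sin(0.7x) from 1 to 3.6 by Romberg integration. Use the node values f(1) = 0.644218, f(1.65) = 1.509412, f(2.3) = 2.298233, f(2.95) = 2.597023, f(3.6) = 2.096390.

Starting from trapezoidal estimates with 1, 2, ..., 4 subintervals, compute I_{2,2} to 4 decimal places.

I_{0,0} (trapezoid, 1 panel, h=2.6000): 3.562790
I_{1,0} (trapezoid, 2 panels, h=1.3000): 4.769098
I_{2,0} (trapezoid, 4 panels, h=0.6500): 5.053732
I_{1,1} = 4.769098 + (4.769098 − 3.562790)/3 = 5.171201
I_{2,1} = 5.053732 + (5.053732 − 4.769098)/3 = 5.148610
I_{2,2} = 5.148610 + (5.148610 − 5.171201)/15 = 5.147104

5.1471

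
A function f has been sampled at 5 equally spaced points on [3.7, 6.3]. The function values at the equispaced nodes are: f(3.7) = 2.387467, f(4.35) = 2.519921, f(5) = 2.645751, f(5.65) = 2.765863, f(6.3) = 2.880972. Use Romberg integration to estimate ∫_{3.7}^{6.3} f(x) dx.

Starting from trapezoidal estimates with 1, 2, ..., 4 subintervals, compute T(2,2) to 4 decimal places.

T(0,0) (trapezoid, 1 panel, h=2.6000): 6.848971
T(1,0) (trapezoid, 2 panels, h=1.3000): 6.863962
T(2,0) (trapezoid, 4 panels, h=0.6500): 6.867740
T(1,1) = 6.863962 + (6.863962 − 6.848971)/3 = 6.868959
T(2,1) = 6.867740 + (6.867740 − 6.863962)/3 = 6.868999
T(2,2) = 6.868999 + (6.868999 − 6.868959)/15 = 6.869002

6.8690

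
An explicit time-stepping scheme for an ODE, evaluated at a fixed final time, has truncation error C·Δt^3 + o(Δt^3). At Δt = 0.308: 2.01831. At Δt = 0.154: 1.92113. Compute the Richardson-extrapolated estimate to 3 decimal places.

The leading error scales as Δt^3; refining by a factor of 2 reduces it by 2^3 = 8.
Extrapolated value = (8·A(Δt/2) − A(Δt)) / (8 − 1)
= (8·1.92113 − 2.01831) / 7
= 13.35073 / 7 = 1.90725

1.907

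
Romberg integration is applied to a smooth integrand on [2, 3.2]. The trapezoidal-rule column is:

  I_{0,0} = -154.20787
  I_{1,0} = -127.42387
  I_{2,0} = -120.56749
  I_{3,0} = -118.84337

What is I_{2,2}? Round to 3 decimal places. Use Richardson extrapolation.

-118.268

I_{1,1} = (4·(-127.42387) − (-154.20787)) / 3 = -118.49587
I_{2,1} = (4·(-120.56749) − (-127.42387)) / 3 = -118.28203
I_{2,2} = -118.28203 + (-118.28203 − (-118.49587))/15 = -118.26777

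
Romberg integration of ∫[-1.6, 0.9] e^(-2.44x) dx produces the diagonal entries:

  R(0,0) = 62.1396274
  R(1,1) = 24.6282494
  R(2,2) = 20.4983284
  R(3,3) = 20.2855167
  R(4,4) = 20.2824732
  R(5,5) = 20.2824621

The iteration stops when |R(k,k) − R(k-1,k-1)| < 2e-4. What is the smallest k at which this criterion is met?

|R(1,1) − R(0,0)| = 37.5113780 ≥ 2e-4
|R(2,2) − R(1,1)| = 4.1299210 ≥ 2e-4
|R(3,3) − R(2,2)| = 0.2128117 ≥ 2e-4
|R(4,4) − R(3,3)| = 0.0030435 ≥ 2e-4
|R(5,5) − R(4,4)| = 0.0000111 < 2e-4

k = 5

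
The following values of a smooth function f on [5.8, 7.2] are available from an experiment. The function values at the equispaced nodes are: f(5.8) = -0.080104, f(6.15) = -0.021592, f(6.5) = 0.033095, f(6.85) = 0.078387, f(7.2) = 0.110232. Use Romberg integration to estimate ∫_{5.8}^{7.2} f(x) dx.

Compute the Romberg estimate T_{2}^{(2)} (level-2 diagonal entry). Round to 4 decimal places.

T_{0}^{(0)} (trapezoid, 1 panel, h=1.4000): 0.021090
T_{1}^{(0)} (trapezoid, 2 panels, h=0.7000): 0.033711
T_{2}^{(0)} (trapezoid, 4 panels, h=0.3500): 0.036734
T_{1}^{(1)} = 0.033711 + (0.033711 − 0.021090)/3 = 0.037918
T_{2}^{(1)} = 0.036734 + (0.036734 − 0.033711)/3 = 0.037742
T_{2}^{(2)} = 0.037742 + (0.037742 − 0.037918)/15 = 0.037730

0.0377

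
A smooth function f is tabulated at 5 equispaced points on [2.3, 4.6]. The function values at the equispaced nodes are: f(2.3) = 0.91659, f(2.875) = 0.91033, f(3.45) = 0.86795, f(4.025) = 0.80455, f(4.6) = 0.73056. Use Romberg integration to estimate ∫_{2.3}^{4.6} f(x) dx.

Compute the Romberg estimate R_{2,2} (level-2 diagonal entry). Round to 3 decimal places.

1.963

R_{0,0} (trapezoid, 1 panel, h=2.3000): 1.89422
R_{1,0} (trapezoid, 2 panels, h=1.1500): 1.94525
R_{2,0} (trapezoid, 4 panels, h=0.5750): 1.95868
R_{1,1} = 1.94525 + (1.94525 − 1.89422)/3 = 1.96226
R_{2,1} = 1.95868 + (1.95868 − 1.94525)/3 = 1.96316
R_{2,2} = 1.96316 + (1.96316 − 1.96226)/15 = 1.96322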